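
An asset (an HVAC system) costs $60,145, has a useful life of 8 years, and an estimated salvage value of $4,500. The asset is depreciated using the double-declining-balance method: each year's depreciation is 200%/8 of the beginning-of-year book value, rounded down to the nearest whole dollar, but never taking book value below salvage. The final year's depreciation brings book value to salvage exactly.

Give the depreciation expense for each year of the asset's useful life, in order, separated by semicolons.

Depreciable base = $60,145 − $4,500 = $55,645.
Year 1: ⌊$60,145 × 200%/8⌋ = $15,036. Book value $45,109.
Year 2: ⌊$45,109 × 200%/8⌋ = $11,277. Book value $33,832.
Year 3: ⌊$33,832 × 200%/8⌋ = $8,458. Book value $25,374.
Year 4: ⌊$25,374 × 200%/8⌋ = $6,343. Book value $19,031.
Year 5: ⌊$19,031 × 200%/8⌋ = $4,757. Book value $14,274.
Year 6: ⌊$14,274 × 200%/8⌋ = $3,568. Book value $10,706.
Year 7: ⌊$10,706 × 200%/8⌋ = $2,676. Book value $8,030.
Year 8 (final): $8,030 − $4,500 = $3,530. Book value $4,500.

$15,036; $11,277; $8,458; $6,343; $4,757; $3,568; $2,676; $3,530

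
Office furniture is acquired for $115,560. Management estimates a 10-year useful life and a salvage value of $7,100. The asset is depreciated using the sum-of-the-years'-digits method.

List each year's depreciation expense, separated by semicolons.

Depreciable base = $115,560 − $7,100 = $108,460.
Sum of the years' digits = 10+9+8+7+6+5+4+3+2+1 = 55.
Year 1: $108,460 × 10/55 = $19,720. Book value $95,840.
Year 2: $108,460 × 9/55 = $17,748. Book value $78,092.
Year 3: $108,460 × 8/55 = $15,776. Book value $62,316.
Year 4: $108,460 × 7/55 = $13,804. Book value $48,512.
Year 5: $108,460 × 6/55 = $11,832. Book value $36,680.
Year 6: $108,460 × 5/55 = $9,860. Book value $26,820.
Year 7: $108,460 × 4/55 = $7,888. Book value $18,932.
Year 8: $108,460 × 3/55 = $5,916. Book value $13,016.
Year 9: $108,460 × 2/55 = $3,944. Book value $9,072.
Year 10: $108,460 × 1/55 = $1,972. Book value $7,100.

$19,720; $17,748; $15,776; $13,804; $11,832; $9,860; $7,888; $5,916; $3,944; $1,972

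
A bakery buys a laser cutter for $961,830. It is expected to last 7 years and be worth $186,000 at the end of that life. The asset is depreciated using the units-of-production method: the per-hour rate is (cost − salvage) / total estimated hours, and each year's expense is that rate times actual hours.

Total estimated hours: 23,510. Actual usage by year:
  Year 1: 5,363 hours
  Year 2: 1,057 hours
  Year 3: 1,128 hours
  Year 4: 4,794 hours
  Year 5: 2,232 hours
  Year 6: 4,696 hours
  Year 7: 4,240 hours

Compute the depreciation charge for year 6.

$154,968

Depreciable base = $961,830 − $186,000 = $775,830.
Rate = $775,830 / 23,510 hours = $33 per hour.
Year 1: 5,363 × $33 = $176,979. Book value $784,851.
Year 2: 1,057 × $33 = $34,881. Book value $749,970.
Year 3: 1,128 × $33 = $37,224. Book value $712,746.
Year 4: 4,794 × $33 = $158,202. Book value $554,544.
Year 5: 2,232 × $33 = $73,656. Book value $480,888.
Year 6: 4,696 × $33 = $154,968. Book value $325,920.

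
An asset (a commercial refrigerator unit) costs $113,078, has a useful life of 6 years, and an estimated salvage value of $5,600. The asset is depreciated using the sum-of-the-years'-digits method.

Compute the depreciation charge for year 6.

Depreciable base = $113,078 − $5,600 = $107,478.
Sum of the years' digits = 6+5+4+3+2+1 = 21.
Year 1: $107,478 × 6/21 = $30,708. Book value $82,370.
Year 2: $107,478 × 5/21 = $25,590. Book value $56,780.
Year 3: $107,478 × 4/21 = $20,472. Book value $36,308.
Year 4: $107,478 × 3/21 = $15,354. Book value $20,954.
Year 5: $107,478 × 2/21 = $10,236. Book value $10,718.
Year 6: $107,478 × 1/21 = $5,118. Book value $5,600.

$5,118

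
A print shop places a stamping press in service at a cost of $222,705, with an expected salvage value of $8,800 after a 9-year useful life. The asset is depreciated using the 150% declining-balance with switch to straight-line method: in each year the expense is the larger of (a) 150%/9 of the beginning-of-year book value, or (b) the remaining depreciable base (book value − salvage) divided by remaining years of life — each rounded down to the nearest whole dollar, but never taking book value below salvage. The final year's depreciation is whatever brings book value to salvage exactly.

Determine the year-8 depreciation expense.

Depreciable base = $222,705 − $8,800 = $213,905.
Year 1: DB = ⌊$222,705 × 150%/9⌋ = $37,117; SL = ⌊$213,905/9⌋ = $23,767 → take DB $37,117. Book value $185,588.
Year 2: DB = ⌊$185,588 × 150%/9⌋ = $30,931; SL = ⌊$176,788/8⌋ = $22,098 → take DB $30,931. Book value $154,657.
Year 3: DB = ⌊$154,657 × 150%/9⌋ = $25,776; SL = ⌊$145,857/7⌋ = $20,836 → take DB $25,776. Book value $128,881.
Year 4: DB = ⌊$128,881 × 150%/9⌋ = $21,480; SL = ⌊$120,081/6⌋ = $20,013 → take DB $21,480. Book value $107,401.
Year 5: DB = ⌊$107,401 × 150%/9⌋ = $17,900; SL = ⌊$98,601/5⌋ = $19,720 → take SL $19,720. Book value $87,681.
Year 6: DB = ⌊$87,681 × 150%/9⌋ = $14,613; SL = ⌊$78,881/4⌋ = $19,720 → take SL $19,720. Book value $67,961.
Year 7: DB = ⌊$67,961 × 150%/9⌋ = $11,326; SL = ⌊$59,161/3⌋ = $19,720 → take SL $19,720. Book value $48,241.
Year 8: DB = ⌊$48,241 × 150%/9⌋ = $8,040; SL = ⌊$39,441/2⌋ = $19,720 → take SL $19,720. Book value $28,521.

$19,720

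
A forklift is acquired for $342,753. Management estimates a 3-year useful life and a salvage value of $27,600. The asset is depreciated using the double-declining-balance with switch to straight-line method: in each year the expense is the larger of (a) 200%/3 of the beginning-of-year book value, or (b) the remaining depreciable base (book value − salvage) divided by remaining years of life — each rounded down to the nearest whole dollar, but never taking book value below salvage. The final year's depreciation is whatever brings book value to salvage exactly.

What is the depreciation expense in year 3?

$10,484

Depreciable base = $342,753 − $27,600 = $315,153.
Year 1: DB = ⌊$342,753 × 200%/3⌋ = $228,502; SL = ⌊$315,153/3⌋ = $105,051 → take DB $228,502. Book value $114,251.
Year 2: DB = ⌊$114,251 × 200%/3⌋ = $76,167; SL = ⌊$86,651/2⌋ = $43,325 → take DB $76,167. Book value $38,084.
Year 3 (final): $38,084 − $27,600 = $10,484. Book value $27,600.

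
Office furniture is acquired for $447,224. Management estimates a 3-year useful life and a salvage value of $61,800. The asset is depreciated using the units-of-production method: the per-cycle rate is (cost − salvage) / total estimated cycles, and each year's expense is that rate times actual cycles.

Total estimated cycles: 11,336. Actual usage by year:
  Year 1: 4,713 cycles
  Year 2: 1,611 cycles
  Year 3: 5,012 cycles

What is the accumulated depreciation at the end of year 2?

Depreciable base = $447,224 − $61,800 = $385,424.
Rate = $385,424 / 11,336 cycles = $34 per cycle.
Year 1: 4,713 × $34 = $160,242. Book value $286,982.
Year 2: 1,611 × $34 = $54,774. Book value $232,208.
Accumulated through year 2 = $447,224 − $232,208 = $215,016.

$215,016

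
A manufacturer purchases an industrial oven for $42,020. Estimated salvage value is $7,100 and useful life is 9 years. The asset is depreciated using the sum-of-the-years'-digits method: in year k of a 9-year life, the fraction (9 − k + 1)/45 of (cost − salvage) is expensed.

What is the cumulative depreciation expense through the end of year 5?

$27,160

Depreciable base = $42,020 − $7,100 = $34,920.
Sum of the years' digits = 9+8+7+6+5+4+3+2+1 = 45.
Year 1: $34,920 × 9/45 = $6,984. Book value $35,036.
Year 2: $34,920 × 8/45 = $6,208. Book value $28,828.
Year 3: $34,920 × 7/45 = $5,432. Book value $23,396.
Year 4: $34,920 × 6/45 = $4,656. Book value $18,740.
Year 5: $34,920 × 5/45 = $3,880. Book value $14,860.
Accumulated through year 5 = $42,020 − $14,860 = $27,160.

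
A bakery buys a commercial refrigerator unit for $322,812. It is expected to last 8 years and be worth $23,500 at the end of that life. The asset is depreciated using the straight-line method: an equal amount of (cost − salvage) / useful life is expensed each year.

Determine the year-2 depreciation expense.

$37,414

Depreciable base = $322,812 − $23,500 = $299,312.
Annual expense = $299,312 / 8 = $37,414.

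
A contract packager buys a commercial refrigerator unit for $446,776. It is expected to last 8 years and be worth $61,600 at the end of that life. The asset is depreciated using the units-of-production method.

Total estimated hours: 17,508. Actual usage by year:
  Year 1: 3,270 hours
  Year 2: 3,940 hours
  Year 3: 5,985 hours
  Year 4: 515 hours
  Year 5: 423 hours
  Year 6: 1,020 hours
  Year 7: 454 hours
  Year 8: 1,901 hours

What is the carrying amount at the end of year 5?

Depreciable base = $446,776 − $61,600 = $385,176.
Rate = $385,176 / 17,508 hours = $22 per hour.
Year 1: 3,270 × $22 = $71,940. Book value $374,836.
Year 2: 3,940 × $22 = $86,680. Book value $288,156.
Year 3: 5,985 × $22 = $131,670. Book value $156,486.
Year 4: 515 × $22 = $11,330. Book value $145,156.
Year 5: 423 × $22 = $9,306. Book value $135,850.

$135,850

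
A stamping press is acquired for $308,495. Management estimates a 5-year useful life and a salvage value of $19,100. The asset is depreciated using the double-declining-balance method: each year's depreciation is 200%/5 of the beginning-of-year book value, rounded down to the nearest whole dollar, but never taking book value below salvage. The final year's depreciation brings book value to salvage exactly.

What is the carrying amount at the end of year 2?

Depreciable base = $308,495 − $19,100 = $289,395.
Year 1: ⌊$308,495 × 200%/5⌋ = $123,398. Book value $185,097.
Year 2: ⌊$185,097 × 200%/5⌋ = $74,038. Book value $111,059.

$111,059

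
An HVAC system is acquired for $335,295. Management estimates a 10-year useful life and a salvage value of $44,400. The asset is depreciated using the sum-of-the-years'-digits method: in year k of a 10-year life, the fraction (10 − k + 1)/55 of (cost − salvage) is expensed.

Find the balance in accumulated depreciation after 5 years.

$211,560

Depreciable base = $335,295 − $44,400 = $290,895.
Sum of the years' digits = 10+9+8+7+6+5+4+3+2+1 = 55.
Year 1: $290,895 × 10/55 = $52,890. Book value $282,405.
Year 2: $290,895 × 9/55 = $47,601. Book value $234,804.
Year 3: $290,895 × 8/55 = $42,312. Book value $192,492.
Year 4: $290,895 × 7/55 = $37,023. Book value $155,469.
Year 5: $290,895 × 6/55 = $31,734. Book value $123,735.
Accumulated through year 5 = $335,295 − $123,735 = $211,560.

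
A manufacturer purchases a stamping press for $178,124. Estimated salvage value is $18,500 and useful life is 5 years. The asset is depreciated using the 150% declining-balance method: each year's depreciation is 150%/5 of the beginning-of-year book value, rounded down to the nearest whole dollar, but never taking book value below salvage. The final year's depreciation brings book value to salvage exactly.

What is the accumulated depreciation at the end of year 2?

Depreciable base = $178,124 − $18,500 = $159,624.
Year 1: ⌊$178,124 × 150%/5⌋ = $53,437. Book value $124,687.
Year 2: ⌊$124,687 × 150%/5⌋ = $37,406. Book value $87,281.
Accumulated through year 2 = $178,124 − $87,281 = $90,843.

$90,843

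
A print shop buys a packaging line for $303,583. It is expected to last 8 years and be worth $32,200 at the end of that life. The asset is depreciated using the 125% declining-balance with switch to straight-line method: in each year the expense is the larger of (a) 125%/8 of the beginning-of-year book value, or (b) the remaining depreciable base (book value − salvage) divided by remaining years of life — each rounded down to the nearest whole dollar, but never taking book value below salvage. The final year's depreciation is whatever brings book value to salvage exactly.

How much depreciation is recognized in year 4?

Depreciable base = $303,583 − $32,200 = $271,383.
Year 1: DB = ⌊$303,583 × 125%/8⌋ = $47,434; SL = ⌊$271,383/8⌋ = $33,922 → take DB $47,434. Book value $256,149.
Year 2: DB = ⌊$256,149 × 125%/8⌋ = $40,023; SL = ⌊$223,949/7⌋ = $31,992 → take DB $40,023. Book value $216,126.
Year 3: DB = ⌊$216,126 × 125%/8⌋ = $33,769; SL = ⌊$183,926/6⌋ = $30,654 → take DB $33,769. Book value $182,357.
Year 4: DB = ⌊$182,357 × 125%/8⌋ = $28,493; SL = ⌊$150,157/5⌋ = $30,031 → take SL $30,031. Book value $152,326.

$30,031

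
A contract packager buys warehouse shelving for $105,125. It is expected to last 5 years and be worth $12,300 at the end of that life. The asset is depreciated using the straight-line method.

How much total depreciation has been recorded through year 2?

Depreciable base = $105,125 − $12,300 = $92,825.
Annual expense = $92,825 / 5 = $18,565.
End of year 1: book value $86,560.
End of year 2: book value $67,995.
Accumulated through year 2 = $105,125 − $67,995 = $37,130.

$37,130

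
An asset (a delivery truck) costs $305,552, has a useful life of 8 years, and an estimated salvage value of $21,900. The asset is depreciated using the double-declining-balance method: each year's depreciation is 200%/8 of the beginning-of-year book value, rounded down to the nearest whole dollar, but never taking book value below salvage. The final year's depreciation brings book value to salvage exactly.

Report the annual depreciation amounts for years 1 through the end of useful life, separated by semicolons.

Depreciable base = $305,552 − $21,900 = $283,652.
Year 1: ⌊$305,552 × 200%/8⌋ = $76,388. Book value $229,164.
Year 2: ⌊$229,164 × 200%/8⌋ = $57,291. Book value $171,873.
Year 3: ⌊$171,873 × 200%/8⌋ = $42,968. Book value $128,905.
Year 4: ⌊$128,905 × 200%/8⌋ = $32,226. Book value $96,679.
Year 5: ⌊$96,679 × 200%/8⌋ = $24,169. Book value $72,510.
Year 6: ⌊$72,510 × 200%/8⌋ = $18,127. Book value $54,383.
Year 7: ⌊$54,383 × 200%/8⌋ = $13,595. Book value $40,788.
Year 8 (final): $40,788 − $21,900 = $18,888. Book value $21,900.

$76,388; $57,291; $42,968; $32,226; $24,169; $18,127; $13,595; $18,888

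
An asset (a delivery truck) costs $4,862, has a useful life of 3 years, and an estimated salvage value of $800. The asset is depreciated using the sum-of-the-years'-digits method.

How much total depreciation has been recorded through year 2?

Depreciable base = $4,862 − $800 = $4,062.
Sum of the years' digits = 3+2+1 = 6.
Year 1: $4,062 × 3/6 = $2,031. Book value $2,831.
Year 2: $4,062 × 2/6 = $1,354. Book value $1,477.
Accumulated through year 2 = $4,862 − $1,477 = $3,385.

$3,385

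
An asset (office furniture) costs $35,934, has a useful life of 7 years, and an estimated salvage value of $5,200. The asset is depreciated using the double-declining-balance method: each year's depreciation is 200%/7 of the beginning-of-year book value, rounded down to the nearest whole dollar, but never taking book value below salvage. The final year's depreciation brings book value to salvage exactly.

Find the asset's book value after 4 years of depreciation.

Depreciable base = $35,934 − $5,200 = $30,734.
Year 1: ⌊$35,934 × 200%/7⌋ = $10,266. Book value $25,668.
Year 2: ⌊$25,668 × 200%/7⌋ = $7,333. Book value $18,335.
Year 3: ⌊$18,335 × 200%/7⌋ = $5,238. Book value $13,097.
Year 4: ⌊$13,097 × 200%/7⌋ = $3,742. Book value $9,355.

$9,355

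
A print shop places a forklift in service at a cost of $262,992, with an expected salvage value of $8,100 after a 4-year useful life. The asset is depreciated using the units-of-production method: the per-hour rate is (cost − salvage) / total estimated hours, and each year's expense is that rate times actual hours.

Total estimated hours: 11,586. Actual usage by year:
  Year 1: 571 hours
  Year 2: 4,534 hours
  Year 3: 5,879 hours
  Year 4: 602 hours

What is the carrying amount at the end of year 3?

Depreciable base = $262,992 − $8,100 = $254,892.
Rate = $254,892 / 11,586 hours = $22 per hour.
Year 1: 571 × $22 = $12,562. Book value $250,430.
Year 2: 4,534 × $22 = $99,748. Book value $150,682.
Year 3: 5,879 × $22 = $129,338. Book value $21,344.

$21,344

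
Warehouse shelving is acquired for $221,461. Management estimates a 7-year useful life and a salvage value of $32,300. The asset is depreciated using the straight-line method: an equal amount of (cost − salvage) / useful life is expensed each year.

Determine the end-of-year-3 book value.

$140,392

Depreciable base = $221,461 − $32,300 = $189,161.
Annual expense = $189,161 / 7 = $27,023.
End of year 1: book value $194,438.
End of year 2: book value $167,415.
End of year 3: book value $140,392.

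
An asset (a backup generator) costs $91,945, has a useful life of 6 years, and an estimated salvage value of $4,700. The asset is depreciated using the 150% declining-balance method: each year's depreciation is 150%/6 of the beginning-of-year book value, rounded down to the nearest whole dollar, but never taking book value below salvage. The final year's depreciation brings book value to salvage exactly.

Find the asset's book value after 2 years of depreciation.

Depreciable base = $91,945 − $4,700 = $87,245.
Year 1: ⌊$91,945 × 150%/6⌋ = $22,986. Book value $68,959.
Year 2: ⌊$68,959 × 150%/6⌋ = $17,239. Book value $51,720.

$51,720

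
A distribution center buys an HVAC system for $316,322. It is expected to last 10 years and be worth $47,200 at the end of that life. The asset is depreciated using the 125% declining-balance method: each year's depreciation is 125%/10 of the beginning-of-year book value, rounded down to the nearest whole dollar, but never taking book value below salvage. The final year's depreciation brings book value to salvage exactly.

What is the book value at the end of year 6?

Depreciable base = $316,322 − $47,200 = $269,122.
Year 1: ⌊$316,322 × 125%/10⌋ = $39,540. Book value $276,782.
Year 2: ⌊$276,782 × 125%/10⌋ = $34,597. Book value $242,185.
Year 3: ⌊$242,185 × 125%/10⌋ = $30,273. Book value $211,912.
Year 4: ⌊$211,912 × 125%/10⌋ = $26,489. Book value $185,423.
Year 5: ⌊$185,423 × 125%/10⌋ = $23,177. Book value $162,246.
Year 6: ⌊$162,246 × 125%/10⌋ = $20,280. Book value $141,966.

$141,966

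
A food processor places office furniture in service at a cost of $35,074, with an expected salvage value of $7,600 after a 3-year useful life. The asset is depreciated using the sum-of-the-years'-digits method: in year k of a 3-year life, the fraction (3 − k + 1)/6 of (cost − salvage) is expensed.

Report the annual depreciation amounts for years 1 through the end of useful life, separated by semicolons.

Depreciable base = $35,074 − $7,600 = $27,474.
Sum of the years' digits = 3+2+1 = 6.
Year 1: $27,474 × 3/6 = $13,737. Book value $21,337.
Year 2: $27,474 × 2/6 = $9,158. Book value $12,179.
Year 3: $27,474 × 1/6 = $4,579. Book value $7,600.

$13,737; $9,158; $4,579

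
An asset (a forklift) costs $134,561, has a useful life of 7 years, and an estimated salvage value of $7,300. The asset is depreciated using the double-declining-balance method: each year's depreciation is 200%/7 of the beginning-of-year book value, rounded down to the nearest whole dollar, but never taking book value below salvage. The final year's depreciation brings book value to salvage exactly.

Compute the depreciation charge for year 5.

Depreciable base = $134,561 − $7,300 = $127,261.
Year 1: ⌊$134,561 × 200%/7⌋ = $38,446. Book value $96,115.
Year 2: ⌊$96,115 × 200%/7⌋ = $27,461. Book value $68,654.
Year 3: ⌊$68,654 × 200%/7⌋ = $19,615. Book value $49,039.
Year 4: ⌊$49,039 × 200%/7⌋ = $14,011. Book value $35,028.
Year 5: ⌊$35,028 × 200%/7⌋ = $10,008. Book value $25,020.

$10,008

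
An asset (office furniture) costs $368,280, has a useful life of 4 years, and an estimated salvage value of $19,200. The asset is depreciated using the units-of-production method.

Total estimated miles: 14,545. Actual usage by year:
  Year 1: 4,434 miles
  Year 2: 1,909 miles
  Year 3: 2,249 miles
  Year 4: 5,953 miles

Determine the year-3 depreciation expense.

Depreciable base = $368,280 − $19,200 = $349,080.
Rate = $349,080 / 14,545 miles = $24 per mile.
Year 1: 4,434 × $24 = $106,416. Book value $261,864.
Year 2: 1,909 × $24 = $45,816. Book value $216,048.
Year 3: 2,249 × $24 = $53,976. Book value $162,072.

$53,976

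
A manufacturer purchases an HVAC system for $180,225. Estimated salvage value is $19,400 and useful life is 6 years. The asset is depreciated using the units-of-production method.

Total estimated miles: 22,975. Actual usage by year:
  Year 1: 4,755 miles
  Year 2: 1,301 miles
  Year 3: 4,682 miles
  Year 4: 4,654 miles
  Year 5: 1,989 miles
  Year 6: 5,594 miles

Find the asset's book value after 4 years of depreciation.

$72,481

Depreciable base = $180,225 − $19,400 = $160,825.
Rate = $160,825 / 22,975 miles = $7 per mile.
Year 1: 4,755 × $7 = $33,285. Book value $146,940.
Year 2: 1,301 × $7 = $9,107. Book value $137,833.
Year 3: 4,682 × $7 = $32,774. Book value $105,059.
Year 4: 4,654 × $7 = $32,578. Book value $72,481.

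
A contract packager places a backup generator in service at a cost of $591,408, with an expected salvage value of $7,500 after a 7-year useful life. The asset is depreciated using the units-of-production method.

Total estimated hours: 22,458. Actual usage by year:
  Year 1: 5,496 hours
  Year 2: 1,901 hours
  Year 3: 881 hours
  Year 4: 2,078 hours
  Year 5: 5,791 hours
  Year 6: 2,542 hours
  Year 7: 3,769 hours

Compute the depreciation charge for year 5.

Depreciable base = $591,408 − $7,500 = $583,908.
Rate = $583,908 / 22,458 hours = $26 per hour.
Year 1: 5,496 × $26 = $142,896. Book value $448,512.
Year 2: 1,901 × $26 = $49,426. Book value $399,086.
Year 3: 881 × $26 = $22,906. Book value $376,180.
Year 4: 2,078 × $26 = $54,028. Book value $322,152.
Year 5: 5,791 × $26 = $150,566. Book value $171,586.

$150,566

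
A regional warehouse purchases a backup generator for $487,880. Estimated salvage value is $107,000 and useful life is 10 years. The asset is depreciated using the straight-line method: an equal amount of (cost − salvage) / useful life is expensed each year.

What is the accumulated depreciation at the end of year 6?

Depreciable base = $487,880 − $107,000 = $380,880.
Annual expense = $380,880 / 10 = $38,088.
End of year 1: book value $449,792.
End of year 2: book value $411,704.
End of year 3: book value $373,616.
End of year 4: book value $335,528.
End of year 5: book value $297,440.
End of year 6: book value $259,352.
Accumulated through year 6 = $487,880 − $259,352 = $228,528.

$228,528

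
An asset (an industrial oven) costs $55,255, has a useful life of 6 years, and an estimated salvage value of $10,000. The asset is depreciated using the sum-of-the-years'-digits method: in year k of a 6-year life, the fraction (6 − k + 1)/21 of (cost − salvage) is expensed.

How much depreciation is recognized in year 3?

Depreciable base = $55,255 − $10,000 = $45,255.
Sum of the years' digits = 6+5+4+3+2+1 = 21.
Year 1: $45,255 × 6/21 = $12,930. Book value $42,325.
Year 2: $45,255 × 5/21 = $10,775. Book value $31,550.
Year 3: $45,255 × 4/21 = $8,620. Book value $22,930.

$8,620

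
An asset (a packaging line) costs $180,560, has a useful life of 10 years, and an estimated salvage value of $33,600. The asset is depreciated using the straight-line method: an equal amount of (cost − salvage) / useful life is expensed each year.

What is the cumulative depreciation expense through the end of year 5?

Depreciable base = $180,560 − $33,600 = $146,960.
Annual expense = $146,960 / 10 = $14,696.
End of year 1: book value $165,864.
End of year 2: book value $151,168.
End of year 3: book value $136,472.
End of year 4: book value $121,776.
End of year 5: book value $107,080.
Accumulated through year 5 = $180,560 − $107,080 = $73,480.

$73,480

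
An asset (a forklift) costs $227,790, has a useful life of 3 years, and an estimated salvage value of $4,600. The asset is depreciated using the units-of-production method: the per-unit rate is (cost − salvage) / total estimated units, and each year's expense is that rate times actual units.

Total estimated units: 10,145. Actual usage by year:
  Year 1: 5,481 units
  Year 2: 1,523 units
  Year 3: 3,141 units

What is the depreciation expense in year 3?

Depreciable base = $227,790 − $4,600 = $223,190.
Rate = $223,190 / 10,145 units = $22 per unit.
Year 1: 5,481 × $22 = $120,582. Book value $107,208.
Year 2: 1,523 × $22 = $33,506. Book value $73,702.
Year 3: 3,141 × $22 = $69,102. Book value $4,600.

$69,102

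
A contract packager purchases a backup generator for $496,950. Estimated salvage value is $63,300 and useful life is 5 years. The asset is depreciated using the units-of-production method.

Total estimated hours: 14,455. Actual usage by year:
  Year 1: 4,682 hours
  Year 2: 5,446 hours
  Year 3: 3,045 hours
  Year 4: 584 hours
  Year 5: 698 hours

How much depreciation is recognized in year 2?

Depreciable base = $496,950 − $63,300 = $433,650.
Rate = $433,650 / 14,455 hours = $30 per hour.
Year 1: 4,682 × $30 = $140,460. Book value $356,490.
Year 2: 5,446 × $30 = $163,380. Book value $193,110.

$163,380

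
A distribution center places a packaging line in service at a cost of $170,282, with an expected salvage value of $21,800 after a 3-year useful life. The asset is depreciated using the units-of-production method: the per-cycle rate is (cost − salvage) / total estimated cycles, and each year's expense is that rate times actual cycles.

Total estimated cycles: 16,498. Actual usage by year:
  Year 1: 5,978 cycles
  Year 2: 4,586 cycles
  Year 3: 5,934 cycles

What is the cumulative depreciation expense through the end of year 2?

$95,076

Depreciable base = $170,282 − $21,800 = $148,482.
Rate = $148,482 / 16,498 cycles = $9 per cycle.
Year 1: 5,978 × $9 = $53,802. Book value $116,480.
Year 2: 4,586 × $9 = $41,274. Book value $75,206.
Accumulated through year 2 = $170,282 − $75,206 = $95,076.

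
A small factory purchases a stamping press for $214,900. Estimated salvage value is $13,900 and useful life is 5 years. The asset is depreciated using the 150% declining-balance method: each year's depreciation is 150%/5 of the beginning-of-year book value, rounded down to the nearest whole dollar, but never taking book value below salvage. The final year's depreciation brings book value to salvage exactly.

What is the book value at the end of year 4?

$51,598

Depreciable base = $214,900 − $13,900 = $201,000.
Year 1: ⌊$214,900 × 150%/5⌋ = $64,470. Book value $150,430.
Year 2: ⌊$150,430 × 150%/5⌋ = $45,129. Book value $105,301.
Year 3: ⌊$105,301 × 150%/5⌋ = $31,590. Book value $73,711.
Year 4: ⌊$73,711 × 150%/5⌋ = $22,113. Book value $51,598.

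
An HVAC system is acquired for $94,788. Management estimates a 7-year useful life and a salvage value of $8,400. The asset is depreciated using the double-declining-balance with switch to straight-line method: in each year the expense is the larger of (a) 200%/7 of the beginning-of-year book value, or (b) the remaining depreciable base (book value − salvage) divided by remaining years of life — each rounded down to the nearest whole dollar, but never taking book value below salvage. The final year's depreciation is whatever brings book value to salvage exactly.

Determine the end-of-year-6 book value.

$12,590

Depreciable base = $94,788 − $8,400 = $86,388.
Year 1: DB = ⌊$94,788 × 200%/7⌋ = $27,082; SL = ⌊$86,388/7⌋ = $12,341 → take DB $27,082. Book value $67,706.
Year 2: DB = ⌊$67,706 × 200%/7⌋ = $19,344; SL = ⌊$59,306/6⌋ = $9,884 → take DB $19,344. Book value $48,362.
Year 3: DB = ⌊$48,362 × 200%/7⌋ = $13,817; SL = ⌊$39,962/5⌋ = $7,992 → take DB $13,817. Book value $34,545.
Year 4: DB = ⌊$34,545 × 200%/7⌋ = $9,870; SL = ⌊$26,145/4⌋ = $6,536 → take DB $9,870. Book value $24,675.
Year 5: DB = ⌊$24,675 × 200%/7⌋ = $7,050; SL = ⌊$16,275/3⌋ = $5,425 → take DB $7,050. Book value $17,625.
Year 6: DB = ⌊$17,625 × 200%/7⌋ = $5,035; SL = ⌊$9,225/2⌋ = $4,612 → take DB $5,035. Book value $12,590.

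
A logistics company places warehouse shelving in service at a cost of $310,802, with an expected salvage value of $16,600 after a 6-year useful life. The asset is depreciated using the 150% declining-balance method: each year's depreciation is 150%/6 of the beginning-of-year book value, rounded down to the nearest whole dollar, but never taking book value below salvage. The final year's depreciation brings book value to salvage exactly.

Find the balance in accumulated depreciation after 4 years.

$212,461

Depreciable base = $310,802 − $16,600 = $294,202.
Year 1: ⌊$310,802 × 150%/6⌋ = $77,700. Book value $233,102.
Year 2: ⌊$233,102 × 150%/6⌋ = $58,275. Book value $174,827.
Year 3: ⌊$174,827 × 150%/6⌋ = $43,706. Book value $131,121.
Year 4: ⌊$131,121 × 150%/6⌋ = $32,780. Book value $98,341.
Accumulated through year 4 = $310,802 − $98,341 = $212,461.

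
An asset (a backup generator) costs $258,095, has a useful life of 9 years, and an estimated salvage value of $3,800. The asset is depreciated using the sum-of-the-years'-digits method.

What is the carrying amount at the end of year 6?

$37,706

Depreciable base = $258,095 − $3,800 = $254,295.
Sum of the years' digits = 9+8+7+6+5+4+3+2+1 = 45.
Year 1: $254,295 × 9/45 = $50,859. Book value $207,236.
Year 2: $254,295 × 8/45 = $45,208. Book value $162,028.
Year 3: $254,295 × 7/45 = $39,557. Book value $122,471.
Year 4: $254,295 × 6/45 = $33,906. Book value $88,565.
Year 5: $254,295 × 5/45 = $28,255. Book value $60,310.
Year 6: $254,295 × 4/45 = $22,604. Book value $37,706.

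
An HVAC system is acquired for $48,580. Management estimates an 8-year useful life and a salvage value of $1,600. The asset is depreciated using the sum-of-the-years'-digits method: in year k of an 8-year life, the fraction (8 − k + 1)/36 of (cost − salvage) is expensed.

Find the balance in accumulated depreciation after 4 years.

$33,930

Depreciable base = $48,580 − $1,600 = $46,980.
Sum of the years' digits = 8+7+6+5+4+3+2+1 = 36.
Year 1: $46,980 × 8/36 = $10,440. Book value $38,140.
Year 2: $46,980 × 7/36 = $9,135. Book value $29,005.
Year 3: $46,980 × 6/36 = $7,830. Book value $21,175.
Year 4: $46,980 × 5/36 = $6,525. Book value $14,650.
Accumulated through year 4 = $48,580 − $14,650 = $33,930.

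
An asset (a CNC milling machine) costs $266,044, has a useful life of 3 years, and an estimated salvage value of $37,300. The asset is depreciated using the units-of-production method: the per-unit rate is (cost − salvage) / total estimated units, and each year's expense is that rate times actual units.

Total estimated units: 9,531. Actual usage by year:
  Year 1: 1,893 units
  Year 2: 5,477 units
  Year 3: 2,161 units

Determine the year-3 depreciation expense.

Depreciable base = $266,044 − $37,300 = $228,744.
Rate = $228,744 / 9,531 units = $24 per unit.
Year 1: 1,893 × $24 = $45,432. Book value $220,612.
Year 2: 5,477 × $24 = $131,448. Book value $89,164.
Year 3: 2,161 × $24 = $51,864. Book value $37,300.

$51,864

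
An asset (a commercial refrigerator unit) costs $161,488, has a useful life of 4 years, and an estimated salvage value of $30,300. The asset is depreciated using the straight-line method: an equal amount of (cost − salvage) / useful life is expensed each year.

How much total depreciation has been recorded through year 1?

Depreciable base = $161,488 − $30,300 = $131,188.
Annual expense = $131,188 / 4 = $32,797.
End of year 1: book value $128,691.
Accumulated through year 1 = $161,488 − $128,691 = $32,797.

$32,797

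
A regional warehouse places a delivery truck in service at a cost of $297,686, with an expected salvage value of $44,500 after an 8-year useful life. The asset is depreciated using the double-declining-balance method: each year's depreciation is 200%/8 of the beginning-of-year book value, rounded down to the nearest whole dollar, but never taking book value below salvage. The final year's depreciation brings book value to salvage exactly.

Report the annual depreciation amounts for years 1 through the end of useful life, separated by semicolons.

Depreciable base = $297,686 − $44,500 = $253,186.
Year 1: ⌊$297,686 × 200%/8⌋ = $74,421. Book value $223,265.
Year 2: ⌊$223,265 × 200%/8⌋ = $55,816. Book value $167,449.
Year 3: ⌊$167,449 × 200%/8⌋ = $41,862. Book value $125,587.
Year 4: ⌊$125,587 × 200%/8⌋ = $31,396. Book value $94,191.
Year 5: ⌊$94,191 × 200%/8⌋ = $23,547. Book value $70,644.
Year 6: ⌊$70,644 × 200%/8⌋ = $17,661. Book value $52,983.
Year 7: ⌊$52,983 × 200%/8⌋ = $13,245, capped at $8,483. Book value $44,500.
Year 8 (final): $44,500 − $44,500 = $0. Book value $44,500.

$74,421; $55,816; $41,862; $31,396; $23,547; $17,661; $8,483; $0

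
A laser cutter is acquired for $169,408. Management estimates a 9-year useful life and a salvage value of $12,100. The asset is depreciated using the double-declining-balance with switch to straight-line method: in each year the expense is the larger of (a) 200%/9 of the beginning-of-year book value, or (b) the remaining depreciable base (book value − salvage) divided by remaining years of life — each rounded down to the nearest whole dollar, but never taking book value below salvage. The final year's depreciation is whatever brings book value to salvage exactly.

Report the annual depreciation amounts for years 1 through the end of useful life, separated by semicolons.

$37,646; $29,280; $22,773; $17,713; $13,776; $10,715; $8,468; $8,468; $8,469

Depreciable base = $169,408 − $12,100 = $157,308.
Year 1: DB = ⌊$169,408 × 200%/9⌋ = $37,646; SL = ⌊$157,308/9⌋ = $17,478 → take DB $37,646. Book value $131,762.
Year 2: DB = ⌊$131,762 × 200%/9⌋ = $29,280; SL = ⌊$119,662/8⌋ = $14,957 → take DB $29,280. Book value $102,482.
Year 3: DB = ⌊$102,482 × 200%/9⌋ = $22,773; SL = ⌊$90,382/7⌋ = $12,911 → take DB $22,773. Book value $79,709.
Year 4: DB = ⌊$79,709 × 200%/9⌋ = $17,713; SL = ⌊$67,609/6⌋ = $11,268 → take DB $17,713. Book value $61,996.
Year 5: DB = ⌊$61,996 × 200%/9⌋ = $13,776; SL = ⌊$49,896/5⌋ = $9,979 → take DB $13,776. Book value $48,220.
Year 6: DB = ⌊$48,220 × 200%/9⌋ = $10,715; SL = ⌊$36,120/4⌋ = $9,030 → take DB $10,715. Book value $37,505.
Year 7: DB = ⌊$37,505 × 200%/9⌋ = $8,334; SL = ⌊$25,405/3⌋ = $8,468 → take SL $8,468. Book value $29,037.
Year 8: DB = ⌊$29,037 × 200%/9⌋ = $6,452; SL = ⌊$16,937/2⌋ = $8,468 → take SL $8,468. Book value $20,569.
Year 9 (final): $20,569 − $12,100 = $8,469. Book value $12,100.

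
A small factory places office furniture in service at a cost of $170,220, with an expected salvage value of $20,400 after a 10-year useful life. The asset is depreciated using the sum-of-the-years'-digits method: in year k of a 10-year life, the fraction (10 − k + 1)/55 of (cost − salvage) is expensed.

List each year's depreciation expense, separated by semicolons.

$27,240; $24,516; $21,792; $19,068; $16,344; $13,620; $10,896; $8,172; $5,448; $2,724

Depreciable base = $170,220 − $20,400 = $149,820.
Sum of the years' digits = 10+9+8+7+6+5+4+3+2+1 = 55.
Year 1: $149,820 × 10/55 = $27,240. Book value $142,980.
Year 2: $149,820 × 9/55 = $24,516. Book value $118,464.
Year 3: $149,820 × 8/55 = $21,792. Book value $96,672.
Year 4: $149,820 × 7/55 = $19,068. Book value $77,604.
Year 5: $149,820 × 6/55 = $16,344. Book value $61,260.
Year 6: $149,820 × 5/55 = $13,620. Book value $47,640.
Year 7: $149,820 × 4/55 = $10,896. Book value $36,744.
Year 8: $149,820 × 3/55 = $8,172. Book value $28,572.
Year 9: $149,820 × 2/55 = $5,448. Book value $23,124.
Year 10: $149,820 × 1/55 = $2,724. Book value $20,400.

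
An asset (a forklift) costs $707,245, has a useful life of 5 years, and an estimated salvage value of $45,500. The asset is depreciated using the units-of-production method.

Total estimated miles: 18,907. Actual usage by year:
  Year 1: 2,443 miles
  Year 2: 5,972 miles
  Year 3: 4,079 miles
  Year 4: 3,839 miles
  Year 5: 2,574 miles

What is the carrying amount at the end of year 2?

$412,720

Depreciable base = $707,245 − $45,500 = $661,745.
Rate = $661,745 / 18,907 miles = $35 per mile.
Year 1: 2,443 × $35 = $85,505. Book value $621,740.
Year 2: 5,972 × $35 = $209,020. Book value $412,720.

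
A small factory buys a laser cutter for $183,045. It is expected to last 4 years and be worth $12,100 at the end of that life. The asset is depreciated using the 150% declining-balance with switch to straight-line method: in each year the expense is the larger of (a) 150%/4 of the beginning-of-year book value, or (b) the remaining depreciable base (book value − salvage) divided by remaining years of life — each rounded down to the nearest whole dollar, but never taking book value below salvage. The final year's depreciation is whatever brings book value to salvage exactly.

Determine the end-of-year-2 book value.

$71,503

Depreciable base = $183,045 − $12,100 = $170,945.
Year 1: DB = ⌊$183,045 × 150%/4⌋ = $68,641; SL = ⌊$170,945/4⌋ = $42,736 → take DB $68,641. Book value $114,404.
Year 2: DB = ⌊$114,404 × 150%/4⌋ = $42,901; SL = ⌊$102,304/3⌋ = $34,101 → take DB $42,901. Book value $71,503.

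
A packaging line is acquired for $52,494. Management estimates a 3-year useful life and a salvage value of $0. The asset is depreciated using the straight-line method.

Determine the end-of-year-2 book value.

$17,498

Depreciable base = $52,494 − $0 = $52,494.
Annual expense = $52,494 / 3 = $17,498.
End of year 1: book value $34,996.
End of year 2: book value $17,498.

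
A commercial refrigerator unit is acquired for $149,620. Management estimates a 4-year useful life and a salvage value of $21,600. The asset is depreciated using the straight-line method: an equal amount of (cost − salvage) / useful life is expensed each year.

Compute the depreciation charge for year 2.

$32,005

Depreciable base = $149,620 − $21,600 = $128,020.
Annual expense = $128,020 / 4 = $32,005.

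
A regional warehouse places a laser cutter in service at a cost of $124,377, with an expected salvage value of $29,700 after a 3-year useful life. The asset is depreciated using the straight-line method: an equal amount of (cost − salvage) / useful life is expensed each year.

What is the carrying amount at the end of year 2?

Depreciable base = $124,377 − $29,700 = $94,677.
Annual expense = $94,677 / 3 = $31,559.
End of year 1: book value $92,818.
End of year 2: book value $61,259.

$61,259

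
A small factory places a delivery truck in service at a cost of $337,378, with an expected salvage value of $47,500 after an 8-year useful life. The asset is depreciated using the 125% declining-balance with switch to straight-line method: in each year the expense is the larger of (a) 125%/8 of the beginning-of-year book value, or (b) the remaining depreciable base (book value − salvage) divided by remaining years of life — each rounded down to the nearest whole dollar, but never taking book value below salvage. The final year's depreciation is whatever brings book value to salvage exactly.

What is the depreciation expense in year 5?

Depreciable base = $337,378 − $47,500 = $289,878.
Year 1: DB = ⌊$337,378 × 125%/8⌋ = $52,715; SL = ⌊$289,878/8⌋ = $36,234 → take DB $52,715. Book value $284,663.
Year 2: DB = ⌊$284,663 × 125%/8⌋ = $44,478; SL = ⌊$237,163/7⌋ = $33,880 → take DB $44,478. Book value $240,185.
Year 3: DB = ⌊$240,185 × 125%/8⌋ = $37,528; SL = ⌊$192,685/6⌋ = $32,114 → take DB $37,528. Book value $202,657.
Year 4: DB = ⌊$202,657 × 125%/8⌋ = $31,665; SL = ⌊$155,157/5⌋ = $31,031 → take DB $31,665. Book value $170,992.
Year 5: DB = ⌊$170,992 × 125%/8⌋ = $26,717; SL = ⌊$123,492/4⌋ = $30,873 → take SL $30,873. Book value $140,119.

$30,873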